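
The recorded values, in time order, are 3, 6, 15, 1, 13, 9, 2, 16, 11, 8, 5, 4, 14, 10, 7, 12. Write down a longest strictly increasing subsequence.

3, 6, 9, 11, 14

Patience tails give the LIS length; then backtrack through the dp parents:
3 → extends → [3]
6 → extends → [3, 6]
15 → extends → [3, 6, 15]
1 → replaces 3 → [1, 6, 15]
13 → replaces 15 → [1, 6, 13]
9 → replaces 13 → [1, 6, 9]
2 → replaces 6 → [1, 2, 9]
16 → extends → [1, 2, 9, 16]
11 → replaces 16 → [1, 2, 9, 11]
8 → replaces 9 → [1, 2, 8, 11]
5 → replaces 8 → [1, 2, 5, 11]
4 → replaces 5 → [1, 2, 4, 11]
14 → extends → [1, 2, 4, 11, 14]
10 → replaces 11 → [1, 2, 4, 10, 14]
7 → replaces 10 → [1, 2, 4, 7, 14]
12 → replaces 14 → [1, 2, 4, 7, 12]
Length 5; one witness is 3, 6, 9, 11, 14.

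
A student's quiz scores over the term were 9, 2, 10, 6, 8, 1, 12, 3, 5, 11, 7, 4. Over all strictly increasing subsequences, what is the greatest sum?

Let S[i] be the best sum of a strictly increasing subsequence ending at i:
i:      1  2  3  4  5  6  7  8  9 10 11 12
a[i]:   9  2 10  6  8  1 12  3  5 11  7  4
S:      9  2 19  8 16  1 31  5 10 30 17  9
Maximum is 31 (e.g. 9 + 10 + 12).

31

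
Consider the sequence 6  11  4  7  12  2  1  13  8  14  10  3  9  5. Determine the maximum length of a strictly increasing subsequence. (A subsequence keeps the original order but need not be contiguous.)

5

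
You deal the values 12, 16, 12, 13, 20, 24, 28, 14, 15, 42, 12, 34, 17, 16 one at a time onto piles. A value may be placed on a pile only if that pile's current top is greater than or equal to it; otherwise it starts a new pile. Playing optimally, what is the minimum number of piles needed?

6

Place each on the leftmost legal pile:
12 → new pile 1 (tops now [12])
16 → new pile 2 (tops now [12, 16])
12 → pile 1 (tops now [12, 16])
13 → pile 2 (tops now [12, 13])
20 → new pile 3 (tops now [12, 13, 20])
24 → new pile 4 (tops now [12, 13, 20, 24])
28 → new pile 5 (tops now [12, 13, 20, 24, 28])
14 → pile 3 (tops now [12, 13, 14, 24, 28])
15 → pile 4 (tops now [12, 13, 14, 15, 28])
42 → new pile 6 (tops now [12, 13, 14, 15, 28, 42])
12 → pile 1 (tops now [12, 13, 14, 15, 28, 42])
34 → pile 6 (tops now [12, 13, 14, 15, 28, 34])
17 → pile 5 (tops now [12, 13, 14, 15, 17, 34])
16 → pile 5 (tops now [12, 13, 14, 15, 16, 34])
Six piles.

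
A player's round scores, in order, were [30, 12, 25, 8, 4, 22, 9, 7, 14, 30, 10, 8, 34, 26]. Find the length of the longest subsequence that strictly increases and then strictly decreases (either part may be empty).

6

inc[i] = longest strictly increasing subsequence ending at i; dec[i] = longest strictly decreasing subsequence starting at i:
i:      1  2  3  4  5  6  7  8  9 10 11 12 13 14
a[i]:  30 12 25  8  4 22  9  7 14 30 10  8 34 26
inc:    1  1  2  1  1  2  2  2  3  4  3  3  5  4
dec:    6  3  5  2  1  4  2  1  3  3  2  1  2  1
Best peak at i=1 (value 30): inc=1, dec=6, length 1+6−1 = 6.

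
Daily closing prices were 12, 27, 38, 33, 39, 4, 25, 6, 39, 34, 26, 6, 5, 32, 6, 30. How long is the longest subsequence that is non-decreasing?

Track the smallest tail for each achievable length (allowing ties):
12 → extends → [12]
27 → extends → [12, 27]
38 → extends → [12, 27, 38]
33 → replaces 38 → [12, 27, 33]
39 → extends → [12, 27, 33, 39]
4 → replaces 12 → [4, 27, 33, 39]
25 → replaces 27 → [4, 25, 33, 39]
6 → replaces 25 → [4, 6, 33, 39]
39 → extends → [4, 6, 33, 39, 39]
34 → replaces 39 → [4, 6, 33, 34, 39]
26 → replaces 33 → [4, 6, 26, 34, 39]
6 → replaces 26 → [4, 6, 6, 34, 39]
5 → replaces 6 → [4, 5, 6, 34, 39]
32 → replaces 34 → [4, 5, 6, 32, 39]
6 → replaces 32 → [4, 5, 6, 6, 39]
30 → replaces 39 → [4, 5, 6, 6, 30]
Five tails, so the longest non-decreasing subsequence has length 5 (e.g. 12, 27, 38, 39, 39).

5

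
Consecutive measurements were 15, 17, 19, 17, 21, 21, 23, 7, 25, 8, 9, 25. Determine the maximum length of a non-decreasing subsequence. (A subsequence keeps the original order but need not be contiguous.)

Track the smallest tail for each achievable length (allowing ties):
15 → extends → [15]
17 → extends → [15, 17]
19 → extends → [15, 17, 19]
17 → replaces 19 → [15, 17, 17]
21 → extends → [15, 17, 17, 21]
21 → extends → [15, 17, 17, 21, 21]
23 → extends → [15, 17, 17, 21, 21, 23]
7 → replaces 15 → [7, 17, 17, 21, 21, 23]
25 → extends → [7, 17, 17, 21, 21, 23, 25]
8 → replaces 17 → [7, 8, 17, 21, 21, 23, 25]
9 → replaces 17 → [7, 8, 9, 21, 21, 23, 25]
25 → extends → [7, 8, 9, 21, 21, 23, 25, 25]
Eight tails, so the longest non-decreasing subsequence has length 8 (e.g. 15, 17, 19, 21, 21, 23, 25, 25).

8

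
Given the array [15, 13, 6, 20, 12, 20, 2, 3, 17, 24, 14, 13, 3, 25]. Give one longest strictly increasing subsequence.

6, 12, 20, 24, 25

Patience tails give the LIS length; then backtrack through the dp parents:
15 → extends → [15]
13 → replaces 15 → [13]
6 → replaces 13 → [6]
20 → extends → [6, 20]
12 → replaces 20 → [6, 12]
20 → extends → [6, 12, 20]
2 → replaces 6 → [2, 12, 20]
3 → replaces 12 → [2, 3, 20]
17 → replaces 20 → [2, 3, 17]
24 → extends → [2, 3, 17, 24]
14 → replaces 17 → [2, 3, 14, 24]
13 → replaces 14 → [2, 3, 13, 24]
3 → already a tail → [2, 3, 13, 24]
25 → extends → [2, 3, 13, 24, 25]
Length 5; one witness is 6, 12, 20, 24, 25.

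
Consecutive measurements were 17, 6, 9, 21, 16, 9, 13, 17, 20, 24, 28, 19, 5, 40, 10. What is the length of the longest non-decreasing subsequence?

Track the smallest tail for each achievable length (allowing ties):
17 → extends → [17]
6 → replaces 17 → [6]
9 → extends → [6, 9]
21 → extends → [6, 9, 21]
16 → replaces 21 → [6, 9, 16]
9 → replaces 16 → [6, 9, 9]
13 → extends → [6, 9, 9, 13]
17 → extends → [6, 9, 9, 13, 17]
20 → extends → [6, 9, 9, 13, 17, 20]
24 → extends → [6, 9, 9, 13, 17, 20, 24]
28 → extends → [6, 9, 9, 13, 17, 20, 24, 28]
19 → replaces 20 → [6, 9, 9, 13, 17, 19, 24, 28]
5 → replaces 6 → [5, 9, 9, 13, 17, 19, 24, 28]
40 → extends → [5, 9, 9, 13, 17, 19, 24, 28, 40]
10 → replaces 13 → [5, 9, 9, 10, 17, 19, 24, 28, 40]
Nine tails, so the longest non-decreasing subsequence has length 9 (e.g. 6, 9, 9, 13, 17, 20, 24, 28, 40).

9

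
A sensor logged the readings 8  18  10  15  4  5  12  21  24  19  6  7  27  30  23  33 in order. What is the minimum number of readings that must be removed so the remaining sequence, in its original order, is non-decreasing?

8

Fewest deletions = n − (longest non-decreasing subsequence).
Patience tails:
8 → extends → [8]
18 → extends → [8, 18]
10 → replaces 18 → [8, 10]
15 → extends → [8, 10, 15]
4 → replaces 8 → [4, 10, 15]
5 → replaces 10 → [4, 5, 15]
12 → replaces 15 → [4, 5, 12]
21 → extends → [4, 5, 12, 21]
24 → extends → [4, 5, 12, 21, 24]
19 → replaces 21 → [4, 5, 12, 19, 24]
6 → replaces 12 → [4, 5, 6, 19, 24]
7 → replaces 19 → [4, 5, 6, 7, 24]
27 → extends → [4, 5, 6, 7, 24, 27]
30 → extends → [4, 5, 6, 7, 24, 27, 30]
23 → replaces 24 → [4, 5, 6, 7, 23, 27, 30]
33 → extends → [4, 5, 6, 7, 23, 27, 30, 33]
Longest non-decreasing subsequence has length 8, so deletions = 16 − 8 = 8.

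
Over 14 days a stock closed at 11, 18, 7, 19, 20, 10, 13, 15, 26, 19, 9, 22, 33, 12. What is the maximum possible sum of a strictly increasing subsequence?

127

Let S[i] be the best sum of a strictly increasing subsequence ending at i:
i:       1   2   3   4   5   6   7   8   9  10  11  12  13  14
a[i]:   11  18   7  19  20  10  13  15  26  19   9  22  33  12
S:      11  29   7  48  68  17  30  45  94  64  16  90 127  29
Maximum is 127 (e.g. 11 + 18 + 19 + 20 + 26 + 33).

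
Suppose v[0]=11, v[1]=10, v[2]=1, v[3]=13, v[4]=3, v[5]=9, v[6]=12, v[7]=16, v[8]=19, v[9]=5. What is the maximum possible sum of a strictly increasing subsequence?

Let S[i] be the best sum of a strictly increasing subsequence ending at i:
i:      0  1  2  3  4  5  6  7  8  9
v[i]:  11 10  1 13  3  9 12 16 19  5
S:     11 10  1 24  4 13 25 41 60  9
Maximum is 60 (e.g. 1 + 3 + 9 + 12 + 16 + 19).

60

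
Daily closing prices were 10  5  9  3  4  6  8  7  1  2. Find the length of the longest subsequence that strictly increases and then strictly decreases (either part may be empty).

6

inc[i] = longest strictly increasing subsequence ending at i; dec[i] = longest strictly decreasing subsequence starting at i:
i:      1  2  3  4  5  6  7  8  9 10
a[i]:  10  5  9  3  4  6  8  7  1  2
inc:    1  1  2  1  2  3  4  4  1  2
dec:    5  3  4  2  2  2  3  2  1  1
Best peak at i=7 (value 8): inc=4, dec=3, length 4+3−1 = 6.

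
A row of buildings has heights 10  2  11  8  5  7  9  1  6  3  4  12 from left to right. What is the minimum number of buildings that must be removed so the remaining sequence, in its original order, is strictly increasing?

Fewest deletions = n − (longest strictly increasing subsequence).
Patience tails:
10 → extends → [10]
2 → replaces 10 → [2]
11 → extends → [2, 11]
8 → replaces 11 → [2, 8]
5 → replaces 8 → [2, 5]
7 → extends → [2, 5, 7]
9 → extends → [2, 5, 7, 9]
1 → replaces 2 → [1, 5, 7, 9]
6 → replaces 7 → [1, 5, 6, 9]
3 → replaces 5 → [1, 3, 6, 9]
4 → replaces 6 → [1, 3, 4, 9]
12 → extends → [1, 3, 4, 9, 12]
Longest strictly increasing subsequence has length 5, so deletions = 12 − 5 = 7.

7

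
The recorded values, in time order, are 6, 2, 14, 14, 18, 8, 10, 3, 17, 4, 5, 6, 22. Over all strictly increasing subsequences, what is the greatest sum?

63

Let S[i] be the best sum of a strictly increasing subsequence ending at i:
i:      1  2  3  4  5  6  7  8  9 10 11 12 13
a[i]:   6  2 14 14 18  8 10  3 17  4  5  6 22
S:      6  2 20 20 38 14 24  5 41  9 14 20 63
Maximum is 63 (e.g. 6 + 8 + 10 + 17 + 22).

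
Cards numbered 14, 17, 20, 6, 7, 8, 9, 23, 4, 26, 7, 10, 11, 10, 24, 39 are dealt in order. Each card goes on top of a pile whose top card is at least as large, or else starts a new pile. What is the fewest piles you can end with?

8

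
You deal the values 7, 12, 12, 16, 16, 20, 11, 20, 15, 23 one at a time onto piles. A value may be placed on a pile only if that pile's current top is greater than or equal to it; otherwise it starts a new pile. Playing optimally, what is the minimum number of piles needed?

The minimum number of non-increasing subsequences covering a sequence equals the length of its longest strictly increasing subsequence.
LIS length is 5 (e.g. 7, 12, 16, 20, 23), so 5 piles are needed.

5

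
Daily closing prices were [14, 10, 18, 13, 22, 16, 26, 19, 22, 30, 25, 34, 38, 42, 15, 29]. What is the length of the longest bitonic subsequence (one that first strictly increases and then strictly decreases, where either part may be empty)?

inc[i] = longest strictly increasing subsequence ending at i; dec[i] = longest strictly decreasing subsequence starting at i:
i:      1  2  3  4  5  6  7  8  9 10 11 12 13 14 15 16
a[i]:  14 10 18 13 22 16 26 19 22 30 25 34 38 42 15 29
inc:    1  1  2  2  3  3  4  4  5  6  6  7  8  9  3  7
dec:    2  1  3  1  3  2  3  2  2  3  2  2  2  2  1  1
Best peak at i=14 (value 42): inc=9, dec=2, length 9+2−1 = 10.

10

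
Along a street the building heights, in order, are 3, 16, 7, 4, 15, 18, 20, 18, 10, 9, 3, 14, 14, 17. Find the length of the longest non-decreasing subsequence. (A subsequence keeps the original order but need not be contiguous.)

6

Track the smallest tail for each achievable length (allowing ties):
3 → extends → [3]
16 → extends → [3, 16]
7 → replaces 16 → [3, 7]
4 → replaces 7 → [3, 4]
15 → extends → [3, 4, 15]
18 → extends → [3, 4, 15, 18]
20 → extends → [3, 4, 15, 18, 20]
18 → replaces 20 → [3, 4, 15, 18, 18]
10 → replaces 15 → [3, 4, 10, 18, 18]
9 → replaces 10 → [3, 4, 9, 18, 18]
3 → replaces 4 → [3, 3, 9, 18, 18]
14 → replaces 18 → [3, 3, 9, 14, 18]
14 → replaces 18 → [3, 3, 9, 14, 14]
17 → extends → [3, 3, 9, 14, 14, 17]
Six tails, so the longest non-decreasing subsequence has length 6 (e.g. 3, 7, 10, 14, 14, 17).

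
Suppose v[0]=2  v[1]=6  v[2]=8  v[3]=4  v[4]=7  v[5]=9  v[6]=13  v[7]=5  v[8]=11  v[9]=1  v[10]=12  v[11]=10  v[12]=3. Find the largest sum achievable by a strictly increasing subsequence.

Let S[i] be the best sum of a strictly increasing subsequence ending at i:
i:      0  1  2  3  4  5  6  7  8  9 10 11 12
v[i]:   2  6  8  4  7  9 13  5 11  1 12 10  3
S:      2  8 16  6 15 25 38 11 36  1 48 35  5
Maximum is 48 (e.g. 2 + 6 + 8 + 9 + 11 + 12).

48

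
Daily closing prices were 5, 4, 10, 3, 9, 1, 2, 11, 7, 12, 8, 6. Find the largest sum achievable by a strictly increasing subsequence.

Let S[i] be the best sum of a strictly increasing subsequence ending at i:
i:      1  2  3  4  5  6  7  8  9 10 11 12
a[i]:   5  4 10  3  9  1  2 11  7 12  8  6
S:      5  4 15  3 14  1  3 26 12 38 20 11
Maximum is 38 (e.g. 5 + 10 + 11 + 12).

38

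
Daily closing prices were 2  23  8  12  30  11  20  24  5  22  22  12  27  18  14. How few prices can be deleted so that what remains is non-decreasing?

Fewest deletions = n − (longest non-decreasing subsequence).
Patience tails:
2 → extends → [2]
23 → extends → [2, 23]
8 → replaces 23 → [2, 8]
12 → extends → [2, 8, 12]
30 → extends → [2, 8, 12, 30]
11 → replaces 12 → [2, 8, 11, 30]
20 → replaces 30 → [2, 8, 11, 20]
24 → extends → [2, 8, 11, 20, 24]
5 → replaces 8 → [2, 5, 11, 20, 24]
22 → replaces 24 → [2, 5, 11, 20, 22]
22 → extends → [2, 5, 11, 20, 22, 22]
12 → replaces 20 → [2, 5, 11, 12, 22, 22]
27 → extends → [2, 5, 11, 12, 22, 22, 27]
18 → replaces 22 → [2, 5, 11, 12, 18, 22, 27]
14 → replaces 18 → [2, 5, 11, 12, 14, 22, 27]
Longest non-decreasing subsequence has length 7, so deletions = 15 − 7 = 8.

8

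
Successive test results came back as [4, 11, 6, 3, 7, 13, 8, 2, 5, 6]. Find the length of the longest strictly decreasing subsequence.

Negate each value so 'decreasing' becomes 'increasing', then run patience tails on the negated sequence:
-4 → extends → [-4]
-11 → replaces -4 → [-11]
-6 → extends → [-11, -6]
-3 → extends → [-11, -6, -3]
-7 → replaces -6 → [-11, -7, -3]
-13 → replaces -11 → [-13, -7, -3]
-8 → replaces -7 → [-13, -8, -3]
-2 → extends → [-13, -8, -3, -2]
-5 → replaces -3 → [-13, -8, -5, -2]
-6 → replaces -5 → [-13, -8, -6, -2]
Four tails, so the longest strictly decreasing subsequence of the original has length 4.

4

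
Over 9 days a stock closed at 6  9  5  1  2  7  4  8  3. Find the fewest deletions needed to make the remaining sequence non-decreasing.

5

Fewest deletions = n − (longest non-decreasing subsequence).
i:     1 2 3 4 5 6 7 8 9
a[i]:  6 9 5 1 2 7 4 8 3
dp:    1 2 1 1 2 3 3 4 3
max dp = 4, so deletions = 9 − 4 = 5.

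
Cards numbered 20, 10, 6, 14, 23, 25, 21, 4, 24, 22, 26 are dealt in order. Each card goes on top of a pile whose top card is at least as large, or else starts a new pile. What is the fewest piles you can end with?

The minimum number of non-increasing subsequences covering a sequence equals the length of its longest strictly increasing subsequence.
LIS length is 5 (e.g. 10, 14, 23, 25, 26), so 5 piles are needed.

5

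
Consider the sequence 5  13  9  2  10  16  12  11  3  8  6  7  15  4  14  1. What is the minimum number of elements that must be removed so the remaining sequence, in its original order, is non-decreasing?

11

Fewest deletions = n − (longest non-decreasing subsequence).
Patience tails:
5 → extends → [5]
13 → extends → [5, 13]
9 → replaces 13 → [5, 9]
2 → replaces 5 → [2, 9]
10 → extends → [2, 9, 10]
16 → extends → [2, 9, 10, 16]
12 → replaces 16 → [2, 9, 10, 12]
11 → replaces 12 → [2, 9, 10, 11]
3 → replaces 9 → [2, 3, 10, 11]
8 → replaces 10 → [2, 3, 8, 11]
6 → replaces 8 → [2, 3, 6, 11]
7 → replaces 11 → [2, 3, 6, 7]
15 → extends → [2, 3, 6, 7, 15]
4 → replaces 6 → [2, 3, 4, 7, 15]
14 → replaces 15 → [2, 3, 4, 7, 14]
1 → replaces 2 → [1, 3, 4, 7, 14]
Longest non-decreasing subsequence has length 5, so deletions = 16 − 5 = 11.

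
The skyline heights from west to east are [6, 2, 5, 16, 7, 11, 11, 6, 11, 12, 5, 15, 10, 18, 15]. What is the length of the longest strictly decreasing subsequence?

4

Negate each value so 'decreasing' becomes 'increasing', then run patience tails on the negated sequence:
-6 → extends → [-6]
-2 → extends → [-6, -2]
-5 → replaces -2 → [-6, -5]
-16 → replaces -6 → [-16, -5]
-7 → replaces -5 → [-16, -7]
-11 → replaces -7 → [-16, -11]
-11 → already a tail → [-16, -11]
-6 → extends → [-16, -11, -6]
-11 → already a tail → [-16, -11, -6]
-12 → replaces -11 → [-16, -12, -6]
-5 → extends → [-16, -12, -6, -5]
-15 → replaces -12 → [-16, -15, -6, -5]
-10 → replaces -6 → [-16, -15, -10, -5]
-18 → replaces -16 → [-18, -15, -10, -5]
-15 → already a tail → [-18, -15, -10, -5]
Four tails, so the longest strictly decreasing subsequence of the original has length 4.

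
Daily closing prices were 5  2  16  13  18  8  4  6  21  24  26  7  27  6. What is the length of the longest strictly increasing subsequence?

7

Track the smallest tail for each achievable length (strict):
5 → extends → [5]
2 → replaces 5 → [2]
16 → extends → [2, 16]
13 → replaces 16 → [2, 13]
18 → extends → [2, 13, 18]
8 → replaces 13 → [2, 8, 18]
4 → replaces 8 → [2, 4, 18]
6 → replaces 18 → [2, 4, 6]
21 → extends → [2, 4, 6, 21]
24 → extends → [2, 4, 6, 21, 24]
26 → extends → [2, 4, 6, 21, 24, 26]
7 → replaces 21 → [2, 4, 6, 7, 24, 26]
27 → extends → [2, 4, 6, 7, 24, 26, 27]
6 → already a tail → [2, 4, 6, 7, 24, 26, 27]
Seven tails, so the longest strictly increasing subsequence has length 7 (e.g. 5, 16, 18, 21, 24, 26, 27).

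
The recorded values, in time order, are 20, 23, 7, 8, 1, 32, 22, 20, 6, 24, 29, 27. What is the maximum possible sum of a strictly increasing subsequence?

96

Let S[i] be the best sum of a strictly increasing subsequence ending at i:
i:      1  2  3  4  5  6  7  8  9 10 11 12
a[i]:  20 23  7  8  1 32 22 20  6 24 29 27
S:     20 43  7 15  1 75 42 35  7 67 96 94
Maximum is 96 (e.g. 20 + 23 + 24 + 29).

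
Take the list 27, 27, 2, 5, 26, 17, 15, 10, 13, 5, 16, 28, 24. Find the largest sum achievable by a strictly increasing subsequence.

Let S[i] be the best sum of a strictly increasing subsequence ending at i:
i:      1  2  3  4  5  6  7  8  9 10 11 12 13
a[i]:  27 27  2  5 26 17 15 10 13  5 16 28 24
S:     27 27  2  7 33 24 22 17 30  7 46 74 70
Maximum is 74 (e.g. 2 + 5 + 10 + 13 + 16 + 28).

74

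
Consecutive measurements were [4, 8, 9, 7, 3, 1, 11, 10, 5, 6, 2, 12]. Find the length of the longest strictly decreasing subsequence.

4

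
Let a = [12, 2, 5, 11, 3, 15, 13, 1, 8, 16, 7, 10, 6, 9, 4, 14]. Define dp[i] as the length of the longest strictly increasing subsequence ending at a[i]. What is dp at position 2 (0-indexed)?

dp[i] = 1 + max{dp[j] : j<i, a[j]<a[i]} (or 1 if no such j):
i:      0  1  2  3  4  5  6  7  8  9 10 11 12 13 14 15
a[i]:  12  2  5 11  3 15 13  1  8 16  7 10  6  9  4 14
dp:     1  1  2  3  2  4  4  1  3  5  3  4  3  4  3  5
At index 2 the value is 2.

2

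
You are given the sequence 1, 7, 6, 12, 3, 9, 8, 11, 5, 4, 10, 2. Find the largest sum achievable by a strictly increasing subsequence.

28

Let S[i] be the best sum of a strictly increasing subsequence ending at i:
i:      1  2  3  4  5  6  7  8  9 10 11 12
a[i]:   1  7  6 12  3  9  8 11  5  4 10  2
S:      1  8  7 20  4 17 16 28  9  8 27  3
Maximum is 28 (e.g. 1 + 7 + 9 + 11).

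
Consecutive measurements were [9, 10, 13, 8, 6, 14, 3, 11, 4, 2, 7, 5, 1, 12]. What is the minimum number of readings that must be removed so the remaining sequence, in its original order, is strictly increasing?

10

Fewest deletions = n − (longest strictly increasing subsequence).
i:      1  2  3  4  5  6  7  8  9 10 11 12 13 14
a[i]:   9 10 13  8  6 14  3 11  4  2  7  5  1 12
dp:     1  2  3  1  1  4  1  3  2  1  3  3  1  4
max dp = 4, so deletions = 14 − 4 = 10.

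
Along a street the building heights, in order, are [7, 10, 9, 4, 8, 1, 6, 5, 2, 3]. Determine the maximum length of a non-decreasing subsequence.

3

Let dp[i] be the length of the longest such subsequence ending at index i:
i:      1  2  3  4  5  6  7  8  9 10
a[i]:   7 10  9  4  8  1  6  5  2  3
dp:     1  2  2  1  2  1  2  2  2  3
Maximum dp value is 3.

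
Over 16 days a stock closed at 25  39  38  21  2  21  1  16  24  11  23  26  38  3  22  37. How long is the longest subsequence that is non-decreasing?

Let dp[i] be the length of the longest such subsequence ending at index i:
i:      1  2  3  4  5  6  7  8  9 10 11 12 13 14 15 16
a[i]:  25 39 38 21  2 21  1 16 24 11 23 26 38  3 22 37
dp:     1  2  2  1  1  2  1  2  3  2  3  4  5  2  3  5
Maximum dp value is 5.

5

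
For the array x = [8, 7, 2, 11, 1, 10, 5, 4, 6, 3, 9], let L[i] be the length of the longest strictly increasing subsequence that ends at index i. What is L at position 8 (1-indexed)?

dp[i] = 1 + max{dp[j] : j<i, x[j]<x[i]} (or 1 if no such j):
i:      1  2  3  4  5  6  7  8  9 10 11
x[i]:   8  7  2 11  1 10  5  4  6  3  9
dp:     1  1  1  2  1  2  2  2  3  2  4
At index 8 the value is 2.

2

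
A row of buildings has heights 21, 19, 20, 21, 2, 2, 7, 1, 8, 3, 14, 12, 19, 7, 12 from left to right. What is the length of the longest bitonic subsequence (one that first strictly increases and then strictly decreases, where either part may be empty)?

inc[i] = longest strictly increasing subsequence ending at i; dec[i] = longest strictly decreasing subsequence starting at i:
i:      1  2  3  4  5  6  7  8  9 10 11 12 13 14 15
a[i]:  21 19 20 21  2  2  7  1  8  3 14 12 19  7 12
inc:    1  1  2  3  1  1  2  1  3  2  4  4  5  3  4
dec:    5  4  4  4  2  2  2  1  2  1  3  2  2  1  1
Best peak at i=4 (value 21): inc=3, dec=4, length 3+4−1 = 6.

6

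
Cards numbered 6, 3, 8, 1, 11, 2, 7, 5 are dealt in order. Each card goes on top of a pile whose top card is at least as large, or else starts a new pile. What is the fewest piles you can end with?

Place each on the leftmost legal pile:
6 → new pile 1 (tops now [6])
3 → pile 1 (tops now [3])
8 → new pile 2 (tops now [3, 8])
1 → pile 1 (tops now [1, 8])
11 → new pile 3 (tops now [1, 8, 11])
2 → pile 2 (tops now [1, 2, 11])
7 → pile 3 (tops now [1, 2, 7])
5 → pile 3 (tops now [1, 2, 5])
Three piles.

3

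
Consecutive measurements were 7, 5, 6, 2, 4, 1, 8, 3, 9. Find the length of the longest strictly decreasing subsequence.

4

Let dp[i] be the longest strictly decreasing subsequence ending at i:
i:     1 2 3 4 5 6 7 8 9
a[i]:  7 5 6 2 4 1 8 3 9
dp:    1 2 2 3 3 4 1 4 1
Maximum is 4.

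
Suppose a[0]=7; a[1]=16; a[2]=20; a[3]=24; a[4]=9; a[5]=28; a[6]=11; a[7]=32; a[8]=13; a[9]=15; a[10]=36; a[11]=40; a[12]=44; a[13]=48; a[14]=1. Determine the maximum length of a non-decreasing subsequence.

10

Track the smallest tail for each achievable length (allowing ties):
7 → extends → [7]
16 → extends → [7, 16]
20 → extends → [7, 16, 20]
24 → extends → [7, 16, 20, 24]
9 → replaces 16 → [7, 9, 20, 24]
28 → extends → [7, 9, 20, 24, 28]
11 → replaces 20 → [7, 9, 11, 24, 28]
32 → extends → [7, 9, 11, 24, 28, 32]
13 → replaces 24 → [7, 9, 11, 13, 28, 32]
15 → replaces 28 → [7, 9, 11, 13, 15, 32]
36 → extends → [7, 9, 11, 13, 15, 32, 36]
40 → extends → [7, 9, 11, 13, 15, 32, 36, 40]
44 → extends → [7, 9, 11, 13, 15, 32, 36, 40, 44]
48 → extends → [7, 9, 11, 13, 15, 32, 36, 40, 44, 48]
1 → replaces 7 → [1, 9, 11, 13, 15, 32, 36, 40, 44, 48]
Ten tails, so the longest non-decreasing subsequence has length 10 (e.g. 7, 16, 20, 24, 28, 32, 36, 40, 44, 48).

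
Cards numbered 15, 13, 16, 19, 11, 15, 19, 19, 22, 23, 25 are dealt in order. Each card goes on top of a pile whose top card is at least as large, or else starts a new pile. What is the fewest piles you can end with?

Place each on the leftmost legal pile:
15 → new pile 1 (tops now [15])
13 → pile 1 (tops now [13])
16 → new pile 2 (tops now [13, 16])
19 → new pile 3 (tops now [13, 16, 19])
11 → pile 1 (tops now [11, 16, 19])
15 → pile 2 (tops now [11, 15, 19])
19 → pile 3 (tops now [11, 15, 19])
19 → pile 3 (tops now [11, 15, 19])
22 → new pile 4 (tops now [11, 15, 19, 22])
23 → new pile 5 (tops now [11, 15, 19, 22, 23])
25 → new pile 6 (tops now [11, 15, 19, 22, 23, 25])
Six piles.

6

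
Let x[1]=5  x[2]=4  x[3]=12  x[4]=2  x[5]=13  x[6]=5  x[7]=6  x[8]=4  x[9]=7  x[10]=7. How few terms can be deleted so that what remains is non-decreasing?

5

Fewest deletions = n − (longest non-decreasing subsequence).
i:      1  2  3  4  5  6  7  8  9 10
x[i]:   5  4 12  2 13  5  6  4  7  7
dp:     1  1  2  1  3  2  3  2  4  5
max dp = 5, so deletions = 10 − 5 = 5.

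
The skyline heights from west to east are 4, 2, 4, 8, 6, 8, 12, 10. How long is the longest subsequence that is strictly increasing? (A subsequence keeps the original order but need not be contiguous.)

Let dp[i] be the length of the longest such subsequence ending at index i:
i:      1  2  3  4  5  6  7  8
a[i]:   4  2  4  8  6  8 12 10
dp:     1  1  2  3  3  4  5  5
Maximum dp value is 5.

5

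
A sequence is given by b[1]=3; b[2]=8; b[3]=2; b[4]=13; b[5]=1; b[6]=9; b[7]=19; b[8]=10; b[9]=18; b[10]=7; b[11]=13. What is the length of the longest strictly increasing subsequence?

5

Track the smallest tail for each achievable length (strict):
3 → extends → [3]
8 → extends → [3, 8]
2 → replaces 3 → [2, 8]
13 → extends → [2, 8, 13]
1 → replaces 2 → [1, 8, 13]
9 → replaces 13 → [1, 8, 9]
19 → extends → [1, 8, 9, 19]
10 → replaces 19 → [1, 8, 9, 10]
18 → extends → [1, 8, 9, 10, 18]
7 → replaces 8 → [1, 7, 9, 10, 18]
13 → replaces 18 → [1, 7, 9, 10, 13]
Five tails, so the longest strictly increasing subsequence has length 5 (e.g. 3, 8, 9, 10, 18).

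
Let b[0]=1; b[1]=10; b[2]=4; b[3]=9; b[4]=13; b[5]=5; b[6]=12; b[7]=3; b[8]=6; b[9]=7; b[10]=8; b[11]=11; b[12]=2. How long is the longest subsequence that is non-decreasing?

7

Track the smallest tail for each achievable length (allowing ties):
1 → extends → [1]
10 → extends → [1, 10]
4 → replaces 10 → [1, 4]
9 → extends → [1, 4, 9]
13 → extends → [1, 4, 9, 13]
5 → replaces 9 → [1, 4, 5, 13]
12 → replaces 13 → [1, 4, 5, 12]
3 → replaces 4 → [1, 3, 5, 12]
6 → replaces 12 → [1, 3, 5, 6]
7 → extends → [1, 3, 5, 6, 7]
8 → extends → [1, 3, 5, 6, 7, 8]
11 → extends → [1, 3, 5, 6, 7, 8, 11]
2 → replaces 3 → [1, 2, 5, 6, 7, 8, 11]
Seven tails, so the longest non-decreasing subsequence has length 7 (e.g. 1, 4, 5, 6, 7, 8, 11).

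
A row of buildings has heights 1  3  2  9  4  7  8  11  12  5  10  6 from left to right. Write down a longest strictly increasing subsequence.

Patience tails give the LIS length; then backtrack through the dp parents:
1 → extends → [1]
3 → extends → [1, 3]
2 → replaces 3 → [1, 2]
9 → extends → [1, 2, 9]
4 → replaces 9 → [1, 2, 4]
7 → extends → [1, 2, 4, 7]
8 → extends → [1, 2, 4, 7, 8]
11 → extends → [1, 2, 4, 7, 8, 11]
12 → extends → [1, 2, 4, 7, 8, 11, 12]
5 → replaces 7 → [1, 2, 4, 5, 8, 11, 12]
10 → replaces 11 → [1, 2, 4, 5, 8, 10, 12]
6 → replaces 8 → [1, 2, 4, 5, 6, 10, 12]
Length 7; one witness is 1, 3, 4, 7, 8, 11, 12.

1, 3, 4, 7, 8, 11, 12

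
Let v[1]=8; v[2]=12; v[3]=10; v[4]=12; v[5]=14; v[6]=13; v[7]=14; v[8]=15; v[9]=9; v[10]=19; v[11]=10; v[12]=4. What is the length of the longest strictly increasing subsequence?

7

Let dp[i] be the length of the longest such subsequence ending at index i:
i:      1  2  3  4  5  6  7  8  9 10 11 12
v[i]:   8 12 10 12 14 13 14 15  9 19 10  4
dp:     1  2  2  3  4  4  5  6  2  7  3  1
Maximum dp value is 7.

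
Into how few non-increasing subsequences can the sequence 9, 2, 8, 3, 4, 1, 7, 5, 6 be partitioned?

5

Place each on the leftmost legal pile:
9 → new pile 1 (tops now [9])
2 → pile 1 (tops now [2])
8 → new pile 2 (tops now [2, 8])
3 → pile 2 (tops now [2, 3])
4 → new pile 3 (tops now [2, 3, 4])
1 → pile 1 (tops now [1, 3, 4])
7 → new pile 4 (tops now [1, 3, 4, 7])
5 → pile 4 (tops now [1, 3, 4, 5])
6 → new pile 5 (tops now [1, 3, 4, 5, 6])
Five piles.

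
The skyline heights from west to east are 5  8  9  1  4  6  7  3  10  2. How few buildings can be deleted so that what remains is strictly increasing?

Fewest deletions = n − (longest strictly increasing subsequence).
Patience tails:
5 → extends → [5]
8 → extends → [5, 8]
9 → extends → [5, 8, 9]
1 → replaces 5 → [1, 8, 9]
4 → replaces 8 → [1, 4, 9]
6 → replaces 9 → [1, 4, 6]
7 → extends → [1, 4, 6, 7]
3 → replaces 4 → [1, 3, 6, 7]
10 → extends → [1, 3, 6, 7, 10]
2 → replaces 3 → [1, 2, 6, 7, 10]
Longest strictly increasing subsequence has length 5, so deletions = 10 − 5 = 5.

5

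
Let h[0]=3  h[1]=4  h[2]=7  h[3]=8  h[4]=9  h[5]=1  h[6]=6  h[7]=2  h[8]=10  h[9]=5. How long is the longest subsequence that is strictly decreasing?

3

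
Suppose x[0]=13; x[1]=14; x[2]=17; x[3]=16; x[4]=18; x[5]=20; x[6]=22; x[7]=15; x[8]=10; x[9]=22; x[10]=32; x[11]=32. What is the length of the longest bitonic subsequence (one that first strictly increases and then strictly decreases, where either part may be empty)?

inc[i] = longest strictly increasing subsequence ending at i; dec[i] = longest strictly decreasing subsequence starting at i:
i:      0  1  2  3  4  5  6  7  8  9 10 11
x[i]:  13 14 17 16 18 20 22 15 10 22 32 32
inc:    1  2  3  3  4  5  6  3  1  6  7  7
dec:    2  2  4  3  3  3  3  2  1  1  1  1
Best peak at i=6 (value 22): inc=6, dec=3, length 6+3−1 = 8.

8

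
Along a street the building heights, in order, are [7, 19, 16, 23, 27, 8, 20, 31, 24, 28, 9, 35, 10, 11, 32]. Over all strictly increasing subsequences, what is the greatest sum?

Let S[i] be the best sum of a strictly increasing subsequence ending at i:
i:       1   2   3   4   5   6   7   8   9  10  11  12  13  14  15
a[i]:    7  19  16  23  27   8  20  31  24  28   9  35  10  11  32
S:       7  26  23  49  76  15  46 107  73 104  24 142  34  45 139
Maximum is 142 (e.g. 7 + 19 + 23 + 27 + 31 + 35).

142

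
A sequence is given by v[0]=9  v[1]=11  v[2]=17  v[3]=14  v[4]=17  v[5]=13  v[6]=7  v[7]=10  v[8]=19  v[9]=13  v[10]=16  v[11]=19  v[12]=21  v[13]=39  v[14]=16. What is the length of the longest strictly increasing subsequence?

7

Track the smallest tail for each achievable length (strict):
9 → extends → [9]
11 → extends → [9, 11]
17 → extends → [9, 11, 17]
14 → replaces 17 → [9, 11, 14]
17 → extends → [9, 11, 14, 17]
13 → replaces 14 → [9, 11, 13, 17]
7 → replaces 9 → [7, 11, 13, 17]
10 → replaces 11 → [7, 10, 13, 17]
19 → extends → [7, 10, 13, 17, 19]
13 → already a tail → [7, 10, 13, 17, 19]
16 → replaces 17 → [7, 10, 13, 16, 19]
19 → already a tail → [7, 10, 13, 16, 19]
21 → extends → [7, 10, 13, 16, 19, 21]
39 → extends → [7, 10, 13, 16, 19, 21, 39]
16 → already a tail → [7, 10, 13, 16, 19, 21, 39]
Seven tails, so the longest strictly increasing subsequence has length 7 (e.g. 9, 11, 14, 17, 19, 21, 39).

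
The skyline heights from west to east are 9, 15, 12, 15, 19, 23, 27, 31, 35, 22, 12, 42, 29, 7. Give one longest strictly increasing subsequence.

9, 12, 15, 19, 23, 27, 31, 35, 42

Patience tails give the LIS length; then backtrack through the dp parents:
9 → extends → [9]
15 → extends → [9, 15]
12 → replaces 15 → [9, 12]
15 → extends → [9, 12, 15]
19 → extends → [9, 12, 15, 19]
23 → extends → [9, 12, 15, 19, 23]
27 → extends → [9, 12, 15, 19, 23, 27]
31 → extends → [9, 12, 15, 19, 23, 27, 31]
35 → extends → [9, 12, 15, 19, 23, 27, 31, 35]
22 → replaces 23 → [9, 12, 15, 19, 22, 27, 31, 35]
12 → already a tail → [9, 12, 15, 19, 22, 27, 31, 35]
42 → extends → [9, 12, 15, 19, 22, 27, 31, 35, 42]
29 → replaces 31 → [9, 12, 15, 19, 22, 27, 29, 35, 42]
7 → replaces 9 → [7, 12, 15, 19, 22, 27, 29, 35, 42]
Length 9; one witness is 9, 12, 15, 19, 23, 27, 31, 35, 42.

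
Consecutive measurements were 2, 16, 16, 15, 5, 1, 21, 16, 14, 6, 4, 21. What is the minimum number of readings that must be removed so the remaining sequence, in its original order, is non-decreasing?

7

Fewest deletions = n − (longest non-decreasing subsequence).
i:      1  2  3  4  5  6  7  8  9 10 11 12
a[i]:   2 16 16 15  5  1 21 16 14  6  4 21
dp:     1  2  3  2  2  1  4  4  3  3  2  5
max dp = 5, so deletions = 12 − 5 = 7.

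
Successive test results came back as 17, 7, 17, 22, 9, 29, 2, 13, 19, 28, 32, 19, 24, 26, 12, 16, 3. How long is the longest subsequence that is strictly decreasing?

Negate each value so 'decreasing' becomes 'increasing', then run patience tails on the negated sequence:
-17 → extends → [-17]
-7 → extends → [-17, -7]
-17 → already a tail → [-17, -7]
-22 → replaces -17 → [-22, -7]
-9 → replaces -7 → [-22, -9]
-29 → replaces -22 → [-29, -9]
-2 → extends → [-29, -9, -2]
-13 → replaces -9 → [-29, -13, -2]
-19 → replaces -13 → [-29, -19, -2]
-28 → replaces -19 → [-29, -28, -2]
-32 → replaces -29 → [-32, -28, -2]
-19 → replaces -2 → [-32, -28, -19]
-24 → replaces -19 → [-32, -28, -24]
-26 → replaces -24 → [-32, -28, -26]
-12 → extends → [-32, -28, -26, -12]
-16 → replaces -12 → [-32, -28, -26, -16]
-3 → extends → [-32, -28, -26, -16, -3]
Five tails, so the longest strictly decreasing subsequence of the original has length 5.

5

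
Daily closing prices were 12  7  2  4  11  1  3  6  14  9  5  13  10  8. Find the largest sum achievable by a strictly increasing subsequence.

34

Let S[i] be the best sum of a strictly increasing subsequence ending at i:
i:      1  2  3  4  5  6  7  8  9 10 11 12 13 14
a[i]:  12  7  2  4 11  1  3  6 14  9  5 13 10  8
S:     12  7  2  6 18  1  5 12 32 21 11 34 31 20
Maximum is 34 (e.g. 2 + 4 + 6 + 9 + 13).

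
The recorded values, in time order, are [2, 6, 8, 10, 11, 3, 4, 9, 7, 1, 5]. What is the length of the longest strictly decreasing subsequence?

Negate each value so 'decreasing' becomes 'increasing', then run patience tails on the negated sequence:
-2 → extends → [-2]
-6 → replaces -2 → [-6]
-8 → replaces -6 → [-8]
-10 → replaces -8 → [-10]
-11 → replaces -10 → [-11]
-3 → extends → [-11, -3]
-4 → replaces -3 → [-11, -4]
-9 → replaces -4 → [-11, -9]
-7 → extends → [-11, -9, -7]
-1 → extends → [-11, -9, -7, -1]
-5 → replaces -1 → [-11, -9, -7, -5]
Four tails, so the longest strictly decreasing subsequence of the original has length 4.

4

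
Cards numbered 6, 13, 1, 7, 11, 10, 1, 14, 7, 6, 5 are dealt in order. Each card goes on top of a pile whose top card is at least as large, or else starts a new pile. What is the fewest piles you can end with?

4

The minimum number of non-increasing subsequences covering a sequence equals the length of its longest strictly increasing subsequence.
LIS length is 4 (e.g. 6, 7, 11, 14), so 4 piles are needed.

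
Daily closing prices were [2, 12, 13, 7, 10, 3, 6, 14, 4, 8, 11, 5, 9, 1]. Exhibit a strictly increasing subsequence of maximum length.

Patience tails give the LIS length; then backtrack through the dp parents:
2 → extends → [2]
12 → extends → [2, 12]
13 → extends → [2, 12, 13]
7 → replaces 12 → [2, 7, 13]
10 → replaces 13 → [2, 7, 10]
3 → replaces 7 → [2, 3, 10]
6 → replaces 10 → [2, 3, 6]
14 → extends → [2, 3, 6, 14]
4 → replaces 6 → [2, 3, 4, 14]
8 → replaces 14 → [2, 3, 4, 8]
11 → extends → [2, 3, 4, 8, 11]
5 → replaces 8 → [2, 3, 4, 5, 11]
9 → replaces 11 → [2, 3, 4, 5, 9]
1 → replaces 2 → [1, 3, 4, 5, 9]
Length 5; one witness is 2, 3, 6, 8, 11.

2, 3, 6, 8, 11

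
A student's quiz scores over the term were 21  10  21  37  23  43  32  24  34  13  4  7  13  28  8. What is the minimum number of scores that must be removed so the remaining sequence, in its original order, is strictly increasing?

Fewest deletions = n − (longest strictly increasing subsequence).
i:      1  2  3  4  5  6  7  8  9 10 11 12 13 14 15
a[i]:  21 10 21 37 23 43 32 24 34 13  4  7 13 28  8
dp:     1  1  2  3  3  4  4  4  5  2  1  2  3  5  3
max dp = 5, so deletions = 15 − 5 = 10.

10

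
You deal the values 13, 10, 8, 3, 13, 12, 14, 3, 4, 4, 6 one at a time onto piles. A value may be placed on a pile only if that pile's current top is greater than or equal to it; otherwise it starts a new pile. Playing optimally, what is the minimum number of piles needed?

3

Place each on the leftmost legal pile:
13 → new pile 1 (tops now [13])
10 → pile 1 (tops now [10])
8 → pile 1 (tops now [8])
3 → pile 1 (tops now [3])
13 → new pile 2 (tops now [3, 13])
12 → pile 2 (tops now [3, 12])
14 → new pile 3 (tops now [3, 12, 14])
3 → pile 1 (tops now [3, 12, 14])
4 → pile 2 (tops now [3, 4, 14])
4 → pile 2 (tops now [3, 4, 14])
6 → pile 3 (tops now [3, 4, 6])
Three piles.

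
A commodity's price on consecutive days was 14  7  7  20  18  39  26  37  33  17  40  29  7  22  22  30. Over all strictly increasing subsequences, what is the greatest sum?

Let S[i] be the best sum of a strictly increasing subsequence ending at i:
i:       1   2   3   4   5   6   7   8   9  10  11  12  13  14  15  16
a[i]:   14   7   7  20  18  39  26  37  33  17  40  29   7  22  22  30
S:      14   7   7  34  32  73  60  97  93  31 137  89   7  56  56 119
Maximum is 137 (e.g. 14 + 20 + 26 + 37 + 40).

137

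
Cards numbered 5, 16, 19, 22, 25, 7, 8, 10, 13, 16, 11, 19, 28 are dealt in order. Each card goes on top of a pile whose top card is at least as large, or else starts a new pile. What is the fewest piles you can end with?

Place each on the leftmost legal pile:
5 → new pile 1 (tops now [5])
16 → new pile 2 (tops now [5, 16])
19 → new pile 3 (tops now [5, 16, 19])
22 → new pile 4 (tops now [5, 16, 19, 22])
25 → new pile 5 (tops now [5, 16, 19, 22, 25])
7 → pile 2 (tops now [5, 7, 19, 22, 25])
8 → pile 3 (tops now [5, 7, 8, 22, 25])
10 → pile 4 (tops now [5, 7, 8, 10, 25])
13 → pile 5 (tops now [5, 7, 8, 10, 13])
16 → new pile 6 (tops now [5, 7, 8, 10, 13, 16])
11 → pile 5 (tops now [5, 7, 8, 10, 11, 16])
19 → new pile 7 (tops now [5, 7, 8, 10, 11, 16, 19])
28 → new pile 8 (tops now [5, 7, 8, 10, 11, 16, 19, 28])
Eight piles.

8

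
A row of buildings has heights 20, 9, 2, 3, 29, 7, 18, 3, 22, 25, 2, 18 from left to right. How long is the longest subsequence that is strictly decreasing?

Negate each value so 'decreasing' becomes 'increasing', then run patience tails on the negated sequence:
-20 → extends → [-20]
-9 → extends → [-20, -9]
-2 → extends → [-20, -9, -2]
-3 → replaces -2 → [-20, -9, -3]
-29 → replaces -20 → [-29, -9, -3]
-7 → replaces -3 → [-29, -9, -7]
-18 → replaces -9 → [-29, -18, -7]
-3 → extends → [-29, -18, -7, -3]
-22 → replaces -18 → [-29, -22, -7, -3]
-25 → replaces -22 → [-29, -25, -7, -3]
-2 → extends → [-29, -25, -7, -3, -2]
-18 → replaces -7 → [-29, -25, -18, -3, -2]
Five tails, so the longest strictly decreasing subsequence of the original has length 5.

5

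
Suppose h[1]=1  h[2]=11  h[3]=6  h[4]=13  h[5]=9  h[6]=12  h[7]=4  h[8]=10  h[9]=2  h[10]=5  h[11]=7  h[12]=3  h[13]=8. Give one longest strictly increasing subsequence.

1, 4, 5, 7, 8

Patience tails give the LIS length; then backtrack through the dp parents:
1 → extends → [1]
11 → extends → [1, 11]
6 → replaces 11 → [1, 6]
13 → extends → [1, 6, 13]
9 → replaces 13 → [1, 6, 9]
12 → extends → [1, 6, 9, 12]
4 → replaces 6 → [1, 4, 9, 12]
10 → replaces 12 → [1, 4, 9, 10]
2 → replaces 4 → [1, 2, 9, 10]
5 → replaces 9 → [1, 2, 5, 10]
7 → replaces 10 → [1, 2, 5, 7]
3 → replaces 5 → [1, 2, 3, 7]
8 → extends → [1, 2, 3, 7, 8]
Length 5; one witness is 1, 4, 5, 7, 8.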